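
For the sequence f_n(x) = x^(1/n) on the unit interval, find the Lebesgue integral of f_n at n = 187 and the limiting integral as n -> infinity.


At n = 187: f_187(x) = x^(1/187).
Step 1: integral(x^(1/187), 0, 1) = [x^(1/187+1) / (1/187+1)] from 0 to 1
     = 1 / (1/187 + 1) = 1 / ((187+1)/187) = 187/(187+1)
     = 187/188 = 0.994681
Step 2: As n -> infinity, f_n(x) = x^(1/n) -> 1 for x in (0,1], and f_n is increasing in n.
By MCT, lim_n integral(f_n) = integral(lim_n f_n) = integral(1, 0, 1) = 1.
Step 3: Verify convergence: 187/188 = 0.994681 -> 1


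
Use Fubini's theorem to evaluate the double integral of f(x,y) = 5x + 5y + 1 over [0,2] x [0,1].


By Fubini, integrate in x first, then y.
Step 1: Fix y, integrate over x in [0,2]:
  integral(5x + 5y + 1, x=0..2)
  = 5*(2^2 - 0^2)/2 + (5y + 1)*(2 - 0)
  = 10 + (5y + 1)*2
  = 10 + 10y + 2
  = 12 + 10y
Step 2: Integrate over y in [0,1]:
  integral(12 + 10y, y=0..1)
  = 12*1 + 10*(1^2 - 0^2)/2
  = 12 + 5
  = 17


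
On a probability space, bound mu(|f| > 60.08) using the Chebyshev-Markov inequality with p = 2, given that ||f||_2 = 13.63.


Chebyshev/Markov inequality: mu(|f| > eps) <= (||f||_p / eps)^p
Step 1: ||f||_2 / eps = 13.63 / 60.08 = 0.226864
Step 2: Raise to power p = 2:
  (0.226864)^2 = 0.051467
Step 3: Therefore mu(|f| > 60.08) <= 0.051467


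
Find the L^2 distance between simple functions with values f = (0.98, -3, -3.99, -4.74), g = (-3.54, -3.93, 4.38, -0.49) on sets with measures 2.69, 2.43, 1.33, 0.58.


Step 1: Compute differences f_i - g_i:
  0.98 - -3.54 = 4.52
  -3 - -3.93 = 0.93
  -3.99 - 4.38 = -8.37
  -4.74 - -0.49 = -4.25
Step 2: Compute |diff|^2 * measure for each set:
  |4.52|^2 * 2.69 = 20.4304 * 2.69 = 54.957776
  |0.93|^2 * 2.43 = 0.8649 * 2.43 = 2.101707
  |-8.37|^2 * 1.33 = 70.0569 * 1.33 = 93.175677
  |-4.25|^2 * 0.58 = 18.0625 * 0.58 = 10.47625
Step 3: Sum = 160.71141
Step 4: ||f-g||_2 = (160.71141)^(1/2) = 12.6772


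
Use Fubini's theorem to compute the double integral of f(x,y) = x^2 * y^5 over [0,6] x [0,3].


By Fubini's theorem, the double integral factors as a product of single integrals:
Step 1: integral_0^6 x^2 dx = [x^3/3] from 0 to 6
     = 6^3/3 = 72
Step 2: integral_0^3 y^5 dy = [y^6/6] from 0 to 3
     = 3^6/6 = 121.5
Step 3: Double integral = 72 * 121.5 = 8748


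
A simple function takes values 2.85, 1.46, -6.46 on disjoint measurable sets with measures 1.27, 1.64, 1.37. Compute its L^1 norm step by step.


Step 1: Compute |f_i|^1 for each value:
  |2.85|^1 = 2.85
  |1.46|^1 = 1.46
  |-6.46|^1 = 6.46
Step 2: Multiply by measures and sum:
  2.85 * 1.27 = 3.6195
  1.46 * 1.64 = 2.3944
  6.46 * 1.37 = 8.8502
Sum = 3.6195 + 2.3944 + 8.8502 = 14.8641
Step 3: Take the p-th root:
||f||_1 = (14.8641)^(1/1) = 14.8641


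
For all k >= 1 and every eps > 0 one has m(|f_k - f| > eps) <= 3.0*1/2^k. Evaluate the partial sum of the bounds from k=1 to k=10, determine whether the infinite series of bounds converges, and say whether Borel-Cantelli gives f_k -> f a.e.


Step 1: List the terms 3.0*1/2^k for k = 1 to 10:
  k=1: 1.5
  k=2: 0.75
  k=3: 0.375
  k=4: 0.1875
  k=5: 0.09375
  k=6: 0.046875
  k=7: 0.023438
  k=8: 0.011719
  k=9: 0.005859
  k=10: 0.00293
Step 2: Partial sum = 1.5 + 0.75 + 0.375 + 0.1875 + 0.09375 + 0.046875 + 0.023438 + 0.011719 + 0.005859 + 0.00293
     = 2.99707
Step 3: The full series sum_(k>=1) 3.0*1/2^k converges (geometric series with ratio 1/2 < 1; a constant multiple of a convergent series converges).
Step 4: Fix eps > 0. Since sum_k m(|f_k - f| > eps) < infinity, the Borel-Cantelli lemma gives
        m(limsup_k {|f_k - f| > eps}) = 0, i.e. for a.e. x, |f_k(x) - f(x)| <= eps for all large k.
        Applying this with eps = 1/j for j = 1, 2, ... and intersecting the countably many full-measure sets,
        for a.e. x we get limsup_k |f_k(x) - f(x)| <= 1/j for every j, hence f_k -> f almost everywhere.
Conclusion: series converges; Borel-Cantelli yields f_k -> f a.e.


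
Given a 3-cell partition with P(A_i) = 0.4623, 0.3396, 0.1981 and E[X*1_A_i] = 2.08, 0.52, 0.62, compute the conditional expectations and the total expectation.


For each cell A_i: E[X|A_i] = E[X*1_A_i] / P(A_i)
Step 1: E[X|A_1] = 2.08 / 0.4623 = 4.499243
Step 2: E[X|A_2] = 0.52 / 0.3396 = 1.531213
Step 3: E[X|A_3] = 0.62 / 0.1981 = 3.129732
Verification: E[X] = sum E[X*1_A_i] = 2.08 + 0.52 + 0.62 = 3.22


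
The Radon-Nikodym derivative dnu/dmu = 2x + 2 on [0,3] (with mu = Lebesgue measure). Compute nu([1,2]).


nu(A) = integral_A (dnu/dmu) dmu = integral_1^2 (2x + 2) dx
Step 1: Antiderivative F(x) = (2/2)x^2 + 2x
Step 2: F(2) = (2/2)*2^2 + 2*2 = 4 + 4 = 8
Step 3: F(1) = (2/2)*1^2 + 2*1 = 1 + 2 = 3
Step 4: nu([1,2]) = F(2) - F(1) = 8 - 3 = 5


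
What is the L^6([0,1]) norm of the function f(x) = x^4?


Step 1: ||f||_6 = (integral_0^1 |x^4|^6 dx)^(1/6)
     = (integral_0^1 x^24 dx)^(1/6)
Step 2: integral_0^1 x^24 dx = [x^25/(25)] from 0 to 1 = 1^25/25
     = 1/25 = 0.04
Step 3: ||f||_6 = (0.04)^(1/6) = 0.584804


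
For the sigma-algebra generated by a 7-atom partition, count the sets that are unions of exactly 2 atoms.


Each element of F is a union of some subset of the 7 atoms.
Elements that are unions of exactly 2 atoms correspond to 2-element subsets of the 7 atoms.
Count = C(7, 2) = 7! / (2! * 5!) = 21.


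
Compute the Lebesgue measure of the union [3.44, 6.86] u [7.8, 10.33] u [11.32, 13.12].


For pairwise disjoint intervals, m(union) = sum of lengths.
= (6.86 - 3.44) + (10.33 - 7.8) + (13.12 - 11.32)
= 3.42 + 2.53 + 1.8
= 7.75


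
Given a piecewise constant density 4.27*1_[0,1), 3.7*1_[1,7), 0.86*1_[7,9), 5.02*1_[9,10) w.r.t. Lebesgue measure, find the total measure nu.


Integrate each piece of the Radon-Nikodym derivative:
Step 1: integral_0^1 4.27 dx = 4.27*(1-0) = 4.27*1 = 4.27
Step 2: integral_1^7 3.7 dx = 3.7*(7-1) = 3.7*6 = 22.2
Step 3: integral_7^9 0.86 dx = 0.86*(9-7) = 0.86*2 = 1.72
Step 4: integral_9^10 5.02 dx = 5.02*(10-9) = 5.02*1 = 5.02
Total: 4.27 + 22.2 + 1.72 + 5.02 = 33.21


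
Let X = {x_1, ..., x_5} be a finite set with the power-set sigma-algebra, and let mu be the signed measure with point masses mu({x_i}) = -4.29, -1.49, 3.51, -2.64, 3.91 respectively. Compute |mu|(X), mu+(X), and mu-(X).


Step 1: Every measurable set is a union of atoms (the cells / points), so a Hahn decomposition is
  obtained by grouping atoms by sign: P = union of atoms with mu > 0, N = union of the remaining atoms.
  Atoms in P (indices): 3, 5;  atoms in N (indices): 1, 2, 4
  Positive values: 3.51, 3.91
  Negative values: -4.29, -1.49, -2.64
Step 2: mu+(X) = mu(P) = sum of positive atom values = 7.42
Step 3: mu-(X) = -mu(N) = sum of |negative atom values| = 8.42
Step 4: |mu|(X) = mu+(X) + mu-(X) = 7.42 + 8.42 = 15.84


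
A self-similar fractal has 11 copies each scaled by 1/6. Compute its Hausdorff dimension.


For a self-similar set with N copies scaled by 1/r:
dim_H = log(N)/log(r) = log(11)/log(6)
= 2.397895/1.791759
= 1.338291


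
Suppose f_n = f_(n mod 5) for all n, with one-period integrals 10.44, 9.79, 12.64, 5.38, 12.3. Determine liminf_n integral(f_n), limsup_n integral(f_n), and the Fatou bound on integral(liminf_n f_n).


The sequence (integral(f_n)) is periodic with period 5, repeating the values 10.44, 9.79, 12.64, 5.38, 12.3 indefinitely.
Step 1: For a periodic sequence, every tail (a_m, a_(m+1), ...) contains all 5 period values infinitely often.
Step 2: Hence inf of every tail = min of the period values = min(10.44, 9.79, 12.64, 5.38, 12.3) = 5.38.
        liminf_n integral(f_n) = sup over m of (inf of tail from m) = 5.38.
Step 3: Similarly sup of every tail = max of the period values = 12.64.
        limsup_n integral(f_n) = 12.64.
Step 4: Fatou's lemma: integral(liminf_n f_n) <= liminf_n integral(f_n) = 5.38.
        So the integral of the pointwise liminf is at most 5.38.


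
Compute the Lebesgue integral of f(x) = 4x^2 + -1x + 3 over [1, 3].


The Lebesgue integral of a Riemann-integrable function agrees with the Riemann integral.
Antiderivative F(x) = (4/3)x^3 + (-1/2)x^2 + 3x
F(3) = (4/3)*3^3 + (-1/2)*3^2 + 3*3
     = (4/3)*27 + (-1/2)*9 + 3*3
     = 36 + -4.5 + 9
     = 40.5
F(1) = 3.833333
Integral = F(3) - F(1) = 40.5 - 3.833333 = 36.666667


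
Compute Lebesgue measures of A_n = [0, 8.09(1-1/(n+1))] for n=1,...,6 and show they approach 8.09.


By continuity of measure from below: if A_n increases to A, then m(A_n) -> m(A).
Here A = [0, 8.09], so m(A) = 8.09
Step 1: a_1 = 8.09*(1 - 1/2) = 4.045, m(A_1) = 4.045
Step 2: a_2 = 8.09*(1 - 1/3) = 5.3933, m(A_2) = 5.3933
Step 3: a_3 = 8.09*(1 - 1/4) = 6.0675, m(A_3) = 6.0675
Step 4: a_4 = 8.09*(1 - 1/5) = 6.472, m(A_4) = 6.472
Step 5: a_5 = 8.09*(1 - 1/6) = 6.7417, m(A_5) = 6.7417
Step 6: a_6 = 8.09*(1 - 1/7) = 6.9343, m(A_6) = 6.9343
Limit: m(A_n) -> m([0,8.09]) = 8.09


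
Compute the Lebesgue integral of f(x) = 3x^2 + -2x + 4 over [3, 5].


The Lebesgue integral of a Riemann-integrable function agrees with the Riemann integral.
Antiderivative F(x) = (3/3)x^3 + (-2/2)x^2 + 4x
F(5) = (3/3)*5^3 + (-2/2)*5^2 + 4*5
     = (3/3)*125 + (-2/2)*25 + 4*5
     = 125 + -25 + 20
     = 120
F(3) = 30
Integral = F(5) - F(3) = 120 - 30 = 90


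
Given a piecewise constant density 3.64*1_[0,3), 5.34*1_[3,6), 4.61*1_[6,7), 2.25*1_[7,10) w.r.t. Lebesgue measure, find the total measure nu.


Integrate each piece of the Radon-Nikodym derivative:
Step 1: integral_0^3 3.64 dx = 3.64*(3-0) = 3.64*3 = 10.92
Step 2: integral_3^6 5.34 dx = 5.34*(6-3) = 5.34*3 = 16.02
Step 3: integral_6^7 4.61 dx = 4.61*(7-6) = 4.61*1 = 4.61
Step 4: integral_7^10 2.25 dx = 2.25*(10-7) = 2.25*3 = 6.75
Total: 10.92 + 16.02 + 4.61 + 6.75 = 38.3


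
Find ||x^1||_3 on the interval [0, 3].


Step 1: ||f||_3 = (integral_0^3 |x^1|^3 dx)^(1/3)
     = (integral_0^3 x^3 dx)^(1/3)
Step 2: integral_0^3 x^3 dx = [x^4/(4)] from 0 to 3 = 3^4/4
     = 81/4 = 20.25
Step 3: ||f||_3 = (20.25)^(1/3) = 2.725681


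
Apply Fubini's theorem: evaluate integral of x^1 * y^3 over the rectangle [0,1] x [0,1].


By Fubini's theorem, the double integral factors as a product of single integrals:
Step 1: integral_0^1 x^1 dx = [x^2/2] from 0 to 1
     = 1^2/2 = 0.5
Step 2: integral_0^1 y^3 dy = [y^4/4] from 0 to 1
     = 1^4/4 = 0.25
Step 3: Double integral = 0.5 * 0.25 = 0.125


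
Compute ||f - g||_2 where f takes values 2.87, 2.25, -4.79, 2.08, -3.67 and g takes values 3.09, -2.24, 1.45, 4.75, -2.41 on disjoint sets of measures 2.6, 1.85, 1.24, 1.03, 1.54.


Step 1: Compute differences f_i - g_i:
  2.87 - 3.09 = -0.22
  2.25 - -2.24 = 4.49
  -4.79 - 1.45 = -6.24
  2.08 - 4.75 = -2.67
  -3.67 - -2.41 = -1.26
Step 2: Compute |diff|^2 * measure for each set:
  |-0.22|^2 * 2.6 = 0.0484 * 2.6 = 0.12584
  |4.49|^2 * 1.85 = 20.1601 * 1.85 = 37.296185
  |-6.24|^2 * 1.24 = 38.9376 * 1.24 = 48.282624
  |-2.67|^2 * 1.03 = 7.1289 * 1.03 = 7.342767
  |-1.26|^2 * 1.54 = 1.5876 * 1.54 = 2.444904
Step 3: Sum = 95.49232
Step 4: ||f-g||_2 = (95.49232)^(1/2) = 9.772017


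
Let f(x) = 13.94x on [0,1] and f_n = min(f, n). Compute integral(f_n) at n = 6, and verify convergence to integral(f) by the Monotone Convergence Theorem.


f(x) = 13.94x on [0,1]; f_n(x) = min(13.94x, n). At n = 6:
Step 1: f(x) reaches 6 at x = 6/13.94 = 0.430416
Step 2: integral(f_6) = integral(13.94x, 0, 0.430416) + integral(6, 0.430416, 1)
       = 13.94*0.430416^2/2 + 6*(1 - 0.430416)
       = 1.291248 + 3.417504
       = 4.708752
Step 3: As n -> infinity, f_n increases to f, so by MCT integral(f_n) -> integral(f) = 13.94/2 = 6.97.
Convergence: integral(f_6) = 4.708752 -> 6.97 as n -> infinity


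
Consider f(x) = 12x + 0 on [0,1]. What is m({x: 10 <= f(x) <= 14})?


f^(-1)([10, 14]) = {x : 10 <= 12x + 0 <= 14}
Solving: (10 - 0)/12 <= x <= (14 - 0)/12
= [0.833333, 1.166667]
Intersecting with [0,1]: [0.833333, 1]
Measure = 1 - 0.833333 = 0.166667


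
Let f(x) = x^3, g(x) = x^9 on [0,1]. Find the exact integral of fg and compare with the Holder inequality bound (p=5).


Step 1: Exact integral of f*g = integral(x^12, 0, 1) = 1/13
     = 0.076923
Step 2: Holder bound with p=5, q=1.25:
  ||f||_p = (integral x^15 dx)^(1/5) = (1/16)^(1/5) = 0.574349
  ||g||_q = (integral x^11.25 dx)^(1/1.25) = (1/12.25)^(1/1.25) = 0.134738
Step 3: Holder bound = ||f||_p * ||g||_q = 0.574349 * 0.134738 = 0.077387
Verification: 0.076923 <= 0.077387 (Holder holds)


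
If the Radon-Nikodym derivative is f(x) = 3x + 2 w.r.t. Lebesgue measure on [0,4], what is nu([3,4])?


nu(A) = integral_A (dnu/dmu) dmu = integral_3^4 (3x + 2) dx
Step 1: Antiderivative F(x) = (3/2)x^2 + 2x
Step 2: F(4) = (3/2)*4^2 + 2*4 = 24 + 8 = 32
Step 3: F(3) = (3/2)*3^2 + 2*3 = 13.5 + 6 = 19.5
Step 4: nu([3,4]) = F(4) - F(3) = 32 - 19.5 = 12.5


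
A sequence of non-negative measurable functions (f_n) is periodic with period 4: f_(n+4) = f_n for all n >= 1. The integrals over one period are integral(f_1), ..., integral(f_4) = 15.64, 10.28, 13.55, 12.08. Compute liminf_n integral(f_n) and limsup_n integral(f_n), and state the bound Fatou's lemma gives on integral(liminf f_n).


The sequence (integral(f_n)) is periodic with period 4, repeating the values 15.64, 10.28, 13.55, 12.08 indefinitely.
Step 1: For a periodic sequence, every tail (a_m, a_(m+1), ...) contains all 4 period values infinitely often.
Step 2: Hence inf of every tail = min of the period values = min(15.64, 10.28, 13.55, 12.08) = 10.28.
        liminf_n integral(f_n) = sup over m of (inf of tail from m) = 10.28.
Step 3: Similarly sup of every tail = max of the period values = 15.64.
        limsup_n integral(f_n) = 15.64.
Step 4: Fatou's lemma: integral(liminf_n f_n) <= liminf_n integral(f_n) = 10.28.
        So the integral of the pointwise liminf is at most 10.28.


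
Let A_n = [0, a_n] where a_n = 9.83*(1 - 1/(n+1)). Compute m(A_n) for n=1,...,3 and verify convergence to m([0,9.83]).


By continuity of measure from below: if A_n increases to A, then m(A_n) -> m(A).
Here A = [0, 9.83], so m(A) = 9.83
Step 1: a_1 = 9.83*(1 - 1/2) = 4.915, m(A_1) = 4.915
Step 2: a_2 = 9.83*(1 - 1/3) = 6.5533, m(A_2) = 6.5533
Step 3: a_3 = 9.83*(1 - 1/4) = 7.3725, m(A_3) = 7.3725
Limit: m(A_n) -> m([0,9.83]) = 9.83


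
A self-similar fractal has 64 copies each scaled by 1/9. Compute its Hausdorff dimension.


For a self-similar set with N copies scaled by 1/r:
dim_H = log(N)/log(r) = log(64)/log(9)
= 4.158883/2.197225
= 1.892789


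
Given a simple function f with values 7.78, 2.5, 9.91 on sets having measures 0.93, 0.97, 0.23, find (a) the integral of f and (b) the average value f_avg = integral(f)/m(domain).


Step 1: Integral = sum(value_i * measure_i)
= 7.78*0.93 + 2.5*0.97 + 9.91*0.23
= 7.2354 + 2.425 + 2.2793
= 11.9397
Step 2: Total measure of domain = 0.93 + 0.97 + 0.23 = 2.13
Step 3: Average value = 11.9397 / 2.13 = 5.605493


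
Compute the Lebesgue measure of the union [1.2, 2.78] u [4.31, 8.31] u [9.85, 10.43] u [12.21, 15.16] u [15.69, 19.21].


For pairwise disjoint intervals, m(union) = sum of lengths.
= (2.78 - 1.2) + (8.31 - 4.31) + (10.43 - 9.85) + (15.16 - 12.21) + (19.21 - 15.69)
= 1.58 + 4 + 0.58 + 2.95 + 3.52
= 12.63


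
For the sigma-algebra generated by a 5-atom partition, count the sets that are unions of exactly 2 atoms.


Each element of F is a union of some subset of the 5 atoms.
Elements that are unions of exactly 2 atoms correspond to 2-element subsets of the 5 atoms.
Count = C(5, 2) = 5! / (2! * 3!) = 10.


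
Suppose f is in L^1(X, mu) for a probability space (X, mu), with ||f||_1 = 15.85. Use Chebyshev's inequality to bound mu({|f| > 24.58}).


Chebyshev/Markov inequality: mu(|f| > eps) <= (||f||_p / eps)^p
Step 1: ||f||_1 / eps = 15.85 / 24.58 = 0.644833
Step 2: Raise to power p = 1:
  (0.644833)^1 = 0.644833
Step 3: Therefore mu(|f| > 24.58) <= 0.644833


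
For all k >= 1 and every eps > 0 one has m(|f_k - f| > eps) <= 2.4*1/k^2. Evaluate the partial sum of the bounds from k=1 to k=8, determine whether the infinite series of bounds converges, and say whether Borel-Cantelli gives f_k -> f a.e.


Step 1: List the terms 2.4*1/k^2 for k = 1 to 8:
  k=1: 2.4
  k=2: 0.6
  k=3: 0.266667
  k=4: 0.15
  k=5: 0.096
  k=6: 0.066667
  k=7: 0.04898
  k=8: 0.0375
Step 2: Partial sum = 2.4 + 0.6 + 0.266667 + 0.15 + 0.096 + 0.066667 + 0.04898 + 0.0375
     = 3.665813
Step 3: The full series sum_(k>=1) 2.4*1/k^2 converges (p-series with p = 2 > 1; a constant multiple of a convergent series converges).
Step 4: Fix eps > 0. Since sum_k m(|f_k - f| > eps) < infinity, the Borel-Cantelli lemma gives
        m(limsup_k {|f_k - f| > eps}) = 0, i.e. for a.e. x, |f_k(x) - f(x)| <= eps for all large k.
        Applying this with eps = 1/j for j = 1, 2, ... and intersecting the countably many full-measure sets,
        for a.e. x we get limsup_k |f_k(x) - f(x)| <= 1/j for every j, hence f_k -> f almost everywhere.
Conclusion: series converges; Borel-Cantelli yields f_k -> f a.e.


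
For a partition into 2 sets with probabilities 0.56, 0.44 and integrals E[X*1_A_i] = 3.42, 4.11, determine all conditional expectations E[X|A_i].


For each cell A_i: E[X|A_i] = E[X*1_A_i] / P(A_i)
Step 1: E[X|A_1] = 3.42 / 0.56 = 6.107143
Step 2: E[X|A_2] = 4.11 / 0.44 = 9.340909
Verification: E[X] = sum E[X*1_A_i] = 3.42 + 4.11 = 7.53


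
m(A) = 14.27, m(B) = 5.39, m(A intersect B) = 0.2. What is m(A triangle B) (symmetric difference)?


m(A Delta B) = m(A) + m(B) - 2*m(A n B)
= 14.27 + 5.39 - 2*0.2
= 14.27 + 5.39 - 0.4
= 19.26


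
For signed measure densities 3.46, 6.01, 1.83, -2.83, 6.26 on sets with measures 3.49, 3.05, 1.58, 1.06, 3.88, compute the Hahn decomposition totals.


Step 1: Compute signed measure on each set:
  Set 1: 3.46 * 3.49 = 12.0754
  Set 2: 6.01 * 3.05 = 18.3305
  Set 3: 1.83 * 1.58 = 2.8914
  Set 4: -2.83 * 1.06 = -2.9998
  Set 5: 6.26 * 3.88 = 24.2888
Step 2: Total signed measure = (12.0754) + (18.3305) + (2.8914) + (-2.9998) + (24.2888)
     = 54.5863
Step 3: Positive part mu+(X) = sum of positive contributions = 57.5861
Step 4: Negative part mu-(X) = |sum of negative contributions| = 2.9998


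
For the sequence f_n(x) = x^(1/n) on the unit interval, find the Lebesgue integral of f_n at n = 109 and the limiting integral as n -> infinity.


At n = 109: f_109(x) = x^(1/109).
Step 1: integral(x^(1/109), 0, 1) = [x^(1/109+1) / (1/109+1)] from 0 to 1
     = 1 / (1/109 + 1) = 1 / ((109+1)/109) = 109/(109+1)
     = 109/110 = 0.990909
Step 2: As n -> infinity, f_n(x) = x^(1/n) -> 1 for x in (0,1], and f_n is increasing in n.
By MCT, lim_n integral(f_n) = integral(lim_n f_n) = integral(1, 0, 1) = 1.
Step 3: Verify convergence: 109/110 = 0.990909 -> 1


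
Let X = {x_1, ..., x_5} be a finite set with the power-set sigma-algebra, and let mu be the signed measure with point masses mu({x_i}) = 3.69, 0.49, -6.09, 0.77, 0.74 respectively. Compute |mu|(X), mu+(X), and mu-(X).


Step 1: Every measurable set is a union of atoms (the cells / points), so a Hahn decomposition is
  obtained by grouping atoms by sign: P = union of atoms with mu > 0, N = union of the remaining atoms.
  Atoms in P (indices): 1, 2, 4, 5;  atoms in N (indices): 3
  Positive values: 3.69, 0.49, 0.77, 0.74
  Negative values: -6.09
Step 2: mu+(X) = mu(P) = sum of positive atom values = 5.69
Step 3: mu-(X) = -mu(N) = sum of |negative atom values| = 6.09
Step 4: |mu|(X) = mu+(X) + mu-(X) = 5.69 + 6.09 = 11.78


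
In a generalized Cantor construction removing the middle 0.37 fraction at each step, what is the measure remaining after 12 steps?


Step 1: At each step, fraction remaining = 1 - 0.37 = 0.63
Step 2: After 12 steps, measure = (0.63)^12
Result = 0.003909


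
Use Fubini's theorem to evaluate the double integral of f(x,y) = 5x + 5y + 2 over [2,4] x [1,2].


By Fubini, integrate in x first, then y.
Step 1: Fix y, integrate over x in [2,4]:
  integral(5x + 5y + 2, x=2..4)
  = 5*(4^2 - 2^2)/2 + (5y + 2)*(4 - 2)
  = 30 + (5y + 2)*2
  = 30 + 10y + 4
  = 34 + 10y
Step 2: Integrate over y in [1,2]:
  integral(34 + 10y, y=1..2)
  = 34*1 + 10*(2^2 - 1^2)/2
  = 34 + 15
  = 49


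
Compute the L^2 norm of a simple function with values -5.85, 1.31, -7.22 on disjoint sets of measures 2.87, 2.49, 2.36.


Step 1: Compute |f_i|^2 for each value:
  |-5.85|^2 = 34.2225
  |1.31|^2 = 1.7161
  |-7.22|^2 = 52.1284
Step 2: Multiply by measures and sum:
  34.2225 * 2.87 = 98.218575
  1.7161 * 2.49 = 4.273089
  52.1284 * 2.36 = 123.023024
Sum = 98.218575 + 4.273089 + 123.023024 = 225.514688
Step 3: Take the p-th root:
||f||_2 = (225.514688)^(1/2) = 15.017146


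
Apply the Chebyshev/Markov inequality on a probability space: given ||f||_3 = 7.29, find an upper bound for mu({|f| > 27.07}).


Chebyshev/Markov inequality: mu(|f| > eps) <= (||f||_p / eps)^p
Step 1: ||f||_3 / eps = 7.29 / 27.07 = 0.269302
Step 2: Raise to power p = 3:
  (0.269302)^3 = 0.019531
Step 3: Therefore mu(|f| > 27.07) <= 0.019531


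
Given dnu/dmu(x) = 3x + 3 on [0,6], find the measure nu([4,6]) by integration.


nu(A) = integral_A (dnu/dmu) dmu = integral_4^6 (3x + 3) dx
Step 1: Antiderivative F(x) = (3/2)x^2 + 3x
Step 2: F(6) = (3/2)*6^2 + 3*6 = 54 + 18 = 72
Step 3: F(4) = (3/2)*4^2 + 3*4 = 24 + 12 = 36
Step 4: nu([4,6]) = F(6) - F(4) = 72 - 36 = 36


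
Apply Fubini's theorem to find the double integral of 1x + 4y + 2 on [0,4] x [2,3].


By Fubini, integrate in x first, then y.
Step 1: Fix y, integrate over x in [0,4]:
  integral(1x + 4y + 2, x=0..4)
  = 1*(4^2 - 0^2)/2 + (4y + 2)*(4 - 0)
  = 8 + (4y + 2)*4
  = 8 + 16y + 8
  = 16 + 16y
Step 2: Integrate over y in [2,3]:
  integral(16 + 16y, y=2..3)
  = 16*1 + 16*(3^2 - 2^2)/2
  = 16 + 40
  = 56


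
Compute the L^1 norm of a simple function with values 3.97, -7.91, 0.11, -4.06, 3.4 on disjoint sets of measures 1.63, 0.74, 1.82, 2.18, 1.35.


Step 1: Compute |f_i|^1 for each value:
  |3.97|^1 = 3.97
  |-7.91|^1 = 7.91
  |0.11|^1 = 0.11
  |-4.06|^1 = 4.06
  |3.4|^1 = 3.4
Step 2: Multiply by measures and sum:
  3.97 * 1.63 = 6.4711
  7.91 * 0.74 = 5.8534
  0.11 * 1.82 = 0.2002
  4.06 * 2.18 = 8.8508
  3.4 * 1.35 = 4.59
Sum = 6.4711 + 5.8534 + 0.2002 + 8.8508 + 4.59 = 25.9655
Step 3: Take the p-th root:
||f||_1 = (25.9655)^(1/1) = 25.9655


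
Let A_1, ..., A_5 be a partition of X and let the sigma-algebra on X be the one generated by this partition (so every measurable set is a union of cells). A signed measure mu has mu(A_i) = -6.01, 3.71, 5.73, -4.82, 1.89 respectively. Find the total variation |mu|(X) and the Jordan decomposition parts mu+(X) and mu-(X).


Step 1: Every measurable set is a union of atoms (the cells / points), so a Hahn decomposition is
  obtained by grouping atoms by sign: P = union of atoms with mu > 0, N = union of the remaining atoms.
  Atoms in P (indices): 2, 3, 5;  atoms in N (indices): 1, 4
  Positive values: 3.71, 5.73, 1.89
  Negative values: -6.01, -4.82
Step 2: mu+(X) = mu(P) = sum of positive atom values = 11.33
Step 3: mu-(X) = -mu(N) = sum of |negative atom values| = 10.83
Step 4: |mu|(X) = mu+(X) + mu-(X) = 11.33 + 10.83 = 22.16


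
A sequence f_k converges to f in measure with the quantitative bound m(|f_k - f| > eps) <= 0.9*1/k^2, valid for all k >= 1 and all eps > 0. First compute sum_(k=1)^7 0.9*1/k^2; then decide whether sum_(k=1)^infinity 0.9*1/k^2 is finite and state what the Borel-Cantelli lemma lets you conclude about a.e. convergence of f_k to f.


Step 1: List the terms 0.9*1/k^2 for k = 1 to 7:
  k=1: 0.9
  k=2: 0.225
  k=3: 0.1
  k=4: 0.05625
  k=5: 0.036
  k=6: 0.025
  k=7: 0.018367
Step 2: Partial sum = 0.9 + 0.225 + 0.1 + 0.05625 + 0.036 + 0.025 + 0.018367
     = 1.360617
Step 3: The full series sum_(k>=1) 0.9*1/k^2 converges (p-series with p = 2 > 1; a constant multiple of a convergent series converges).
Step 4: Fix eps > 0. Since sum_k m(|f_k - f| > eps) < infinity, the Borel-Cantelli lemma gives
        m(limsup_k {|f_k - f| > eps}) = 0, i.e. for a.e. x, |f_k(x) - f(x)| <= eps for all large k.
        Applying this with eps = 1/j for j = 1, 2, ... and intersecting the countably many full-measure sets,
        for a.e. x we get limsup_k |f_k(x) - f(x)| <= 1/j for every j, hence f_k -> f almost everywhere.
Conclusion: series converges; Borel-Cantelli yields f_k -> f a.e.


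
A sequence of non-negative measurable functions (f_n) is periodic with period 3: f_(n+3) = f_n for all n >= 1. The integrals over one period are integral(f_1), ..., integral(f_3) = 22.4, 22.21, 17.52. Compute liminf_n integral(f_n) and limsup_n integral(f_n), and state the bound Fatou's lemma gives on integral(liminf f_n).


The sequence (integral(f_n)) is periodic with period 3, repeating the values 22.4, 22.21, 17.52 indefinitely.
Step 1: For a periodic sequence, every tail (a_m, a_(m+1), ...) contains all 3 period values infinitely often.
Step 2: Hence inf of every tail = min of the period values = min(22.4, 22.21, 17.52) = 17.52.
        liminf_n integral(f_n) = sup over m of (inf of tail from m) = 17.52.
Step 3: Similarly sup of every tail = max of the period values = 22.4.
        limsup_n integral(f_n) = 22.4.
Step 4: Fatou's lemma: integral(liminf_n f_n) <= liminf_n integral(f_n) = 17.52.
        So the integral of the pointwise liminf is at most 17.52.


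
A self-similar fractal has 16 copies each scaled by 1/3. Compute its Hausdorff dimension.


For a self-similar set with N copies scaled by 1/r:
dim_H = log(N)/log(r) = log(16)/log(3)
= 2.772589/1.098612
= 2.523719


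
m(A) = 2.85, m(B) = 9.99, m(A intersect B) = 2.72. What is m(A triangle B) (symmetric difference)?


m(A Delta B) = m(A) + m(B) - 2*m(A n B)
= 2.85 + 9.99 - 2*2.72
= 2.85 + 9.99 - 5.44
= 7.4


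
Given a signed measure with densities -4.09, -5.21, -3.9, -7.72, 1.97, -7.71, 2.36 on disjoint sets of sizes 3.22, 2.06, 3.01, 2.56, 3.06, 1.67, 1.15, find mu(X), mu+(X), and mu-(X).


Step 1: Compute signed measure on each set:
  Set 1: -4.09 * 3.22 = -13.1698
  Set 2: -5.21 * 2.06 = -10.7326
  Set 3: -3.9 * 3.01 = -11.739
  Set 4: -7.72 * 2.56 = -19.7632
  Set 5: 1.97 * 3.06 = 6.0282
  Set 6: -7.71 * 1.67 = -12.8757
  Set 7: 2.36 * 1.15 = 2.714
Step 2: Total signed measure = (-13.1698) + (-10.7326) + (-11.739) + (-19.7632) + (6.0282) + (-12.8757) + (2.714)
     = -59.5381
Step 3: Positive part mu+(X) = sum of positive contributions = 8.7422
Step 4: Negative part mu-(X) = |sum of negative contributions| = 68.2803


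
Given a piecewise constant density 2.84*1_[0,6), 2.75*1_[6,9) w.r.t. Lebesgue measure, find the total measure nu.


Integrate each piece of the Radon-Nikodym derivative:
Step 1: integral_0^6 2.84 dx = 2.84*(6-0) = 2.84*6 = 17.04
Step 2: integral_6^9 2.75 dx = 2.75*(9-6) = 2.75*3 = 8.25
Total: 17.04 + 8.25 = 25.29


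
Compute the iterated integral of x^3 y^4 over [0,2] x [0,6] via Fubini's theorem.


By Fubini's theorem, the double integral factors as a product of single integrals:
Step 1: integral_0^2 x^3 dx = [x^4/4] from 0 to 2
     = 2^4/4 = 4
Step 2: integral_0^6 y^4 dy = [y^5/5] from 0 to 6
     = 6^5/5 = 1555.2
Step 3: Double integral = 4 * 1555.2 = 6220.8


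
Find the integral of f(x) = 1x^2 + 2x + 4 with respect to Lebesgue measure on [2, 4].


The Lebesgue integral of a Riemann-integrable function agrees with the Riemann integral.
Antiderivative F(x) = (1/3)x^3 + (2/2)x^2 + 4x
F(4) = (1/3)*4^3 + (2/2)*4^2 + 4*4
     = (1/3)*64 + (2/2)*16 + 4*4
     = 21.333333 + 16 + 16
     = 53.333333
F(2) = 14.666667
Integral = F(4) - F(2) = 53.333333 - 14.666667 = 38.666667


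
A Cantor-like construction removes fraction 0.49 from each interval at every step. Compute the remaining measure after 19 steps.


Step 1: At each step, fraction remaining = 1 - 0.49 = 0.51
Step 2: After 19 steps, measure = (0.51)^19
Result = 2.778647e-06


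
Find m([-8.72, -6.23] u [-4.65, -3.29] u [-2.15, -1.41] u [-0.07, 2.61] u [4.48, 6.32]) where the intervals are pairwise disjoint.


For pairwise disjoint intervals, m(union) = sum of lengths.
= (-6.23 - -8.72) + (-3.29 - -4.65) + (-1.41 - -2.15) + (2.61 - -0.07) + (6.32 - 4.48)
= 2.49 + 1.36 + 0.74 + 2.68 + 1.84
= 9.11


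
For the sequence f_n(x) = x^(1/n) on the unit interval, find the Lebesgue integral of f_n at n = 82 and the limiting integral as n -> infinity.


At n = 82: f_82(x) = x^(1/82).
Step 1: integral(x^(1/82), 0, 1) = [x^(1/82+1) / (1/82+1)] from 0 to 1
     = 1 / (1/82 + 1) = 1 / ((82+1)/82) = 82/(82+1)
     = 82/83 = 0.987952
Step 2: As n -> infinity, f_n(x) = x^(1/n) -> 1 for x in (0,1], and f_n is increasing in n.
By MCT, lim_n integral(f_n) = integral(lim_n f_n) = integral(1, 0, 1) = 1.
Step 3: Verify convergence: 82/83 = 0.987952 -> 1


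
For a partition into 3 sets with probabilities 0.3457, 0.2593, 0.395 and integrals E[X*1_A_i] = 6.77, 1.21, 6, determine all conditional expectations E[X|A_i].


For each cell A_i: E[X|A_i] = E[X*1_A_i] / P(A_i)
Step 1: E[X|A_1] = 6.77 / 0.3457 = 19.583454
Step 2: E[X|A_2] = 1.21 / 0.2593 = 4.66641
Step 3: E[X|A_3] = 6 / 0.395 = 15.189873
Verification: E[X] = sum E[X*1_A_i] = 6.77 + 1.21 + 6 = 13.98


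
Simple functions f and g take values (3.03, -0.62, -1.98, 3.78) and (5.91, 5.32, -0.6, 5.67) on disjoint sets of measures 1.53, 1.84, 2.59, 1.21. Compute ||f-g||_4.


Step 1: Compute differences f_i - g_i:
  3.03 - 5.91 = -2.88
  -0.62 - 5.32 = -5.94
  -1.98 - -0.6 = -1.38
  3.78 - 5.67 = -1.89
Step 2: Compute |diff|^4 * measure for each set:
  |-2.88|^4 * 1.53 = 68.797071 * 1.53 = 105.259519
  |-5.94|^4 * 1.84 = 1244.932429 * 1.84 = 2290.675669
  |-1.38|^4 * 2.59 = 3.626739 * 2.59 = 9.393255
  |-1.89|^4 * 1.21 = 12.759898 * 1.21 = 15.439477
Step 3: Sum = 2420.76792
Step 4: ||f-g||_4 = (2420.76792)^(1/4) = 7.014364


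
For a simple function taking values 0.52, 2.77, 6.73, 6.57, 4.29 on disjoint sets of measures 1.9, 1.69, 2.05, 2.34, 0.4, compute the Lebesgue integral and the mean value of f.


Step 1: Integral = sum(value_i * measure_i)
= 0.52*1.9 + 2.77*1.69 + 6.73*2.05 + 6.57*2.34 + 4.29*0.4
= 0.988 + 4.6813 + 13.7965 + 15.3738 + 1.716
= 36.5556
Step 2: Total measure of domain = 1.9 + 1.69 + 2.05 + 2.34 + 0.4 = 8.38
Step 3: Average value = 36.5556 / 8.38 = 4.362243


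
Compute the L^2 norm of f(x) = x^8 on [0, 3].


Step 1: ||f||_2 = (integral_0^3 |x^8|^2 dx)^(1/2)
     = (integral_0^3 x^16 dx)^(1/2)
Step 2: integral_0^3 x^16 dx = [x^17/(17)] from 0 to 3 = 3^17/17
     = 129140163/17 = 7.596480e+06
Step 3: ||f||_2 = (7.596480e+06)^(1/2) = 2756.171289


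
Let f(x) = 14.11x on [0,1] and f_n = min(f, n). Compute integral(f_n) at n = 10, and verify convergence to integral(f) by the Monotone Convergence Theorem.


f(x) = 14.11x on [0,1]; f_n(x) = min(14.11x, n). At n = 10:
Step 1: f(x) reaches 10 at x = 10/14.11 = 0.708717
Step 2: integral(f_10) = integral(14.11x, 0, 0.708717) + integral(10, 0.708717, 1)
       = 14.11*0.708717^2/2 + 10*(1 - 0.708717)
       = 3.543586 + 2.912828
       = 6.456414
Step 3: As n -> infinity, f_n increases to f, so by MCT integral(f_n) -> integral(f) = 14.11/2 = 7.055.
Convergence: integral(f_10) = 6.456414 -> 7.055 as n -> infinity


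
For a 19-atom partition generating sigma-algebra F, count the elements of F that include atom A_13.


Each element of F is a union of some subset S of the 19 atoms.
The element contains A_13 iff A_13 is in S.
So we count subsets S of {A_1,...,A_19} with A_13 in S: choose freely among the other 18 atoms.
Count = 2^(19-1) = 2^18 = 262144.


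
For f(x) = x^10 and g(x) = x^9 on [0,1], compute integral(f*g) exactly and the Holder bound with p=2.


Step 1: Exact integral of f*g = integral(x^19, 0, 1) = 1/20
     = 0.05
Step 2: Holder bound with p=2, q=2:
  ||f||_p = (integral x^20 dx)^(1/2) = (1/21)^(1/2) = 0.218218
  ||g||_q = (integral x^18 dx)^(1/2) = (1/19)^(1/2) = 0.229416
Step 3: Holder bound = ||f||_p * ||g||_q = 0.218218 * 0.229416 = 0.050063
Verification: 0.05 <= 0.050063 (Holder holds)


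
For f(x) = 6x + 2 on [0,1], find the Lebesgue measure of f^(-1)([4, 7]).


f^(-1)([4, 7]) = {x : 4 <= 6x + 2 <= 7}
Solving: (4 - 2)/6 <= x <= (7 - 2)/6
= [0.333333, 0.833333]
Intersecting with [0,1]: [0.333333, 0.833333]
Measure = 0.833333 - 0.333333 = 0.5


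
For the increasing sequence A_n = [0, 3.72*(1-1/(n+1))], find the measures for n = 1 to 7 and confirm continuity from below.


By continuity of measure from below: if A_n increases to A, then m(A_n) -> m(A).
Here A = [0, 3.72], so m(A) = 3.72
Step 1: a_1 = 3.72*(1 - 1/2) = 1.86, m(A_1) = 1.86
Step 2: a_2 = 3.72*(1 - 1/3) = 2.48, m(A_2) = 2.48
Step 3: a_3 = 3.72*(1 - 1/4) = 2.79, m(A_3) = 2.79
Step 4: a_4 = 3.72*(1 - 1/5) = 2.976, m(A_4) = 2.976
Step 5: a_5 = 3.72*(1 - 1/6) = 3.1, m(A_5) = 3.1
Step 6: a_6 = 3.72*(1 - 1/7) = 3.1886, m(A_6) = 3.1886
Step 7: a_7 = 3.72*(1 - 1/8) = 3.255, m(A_7) = 3.255
Limit: m(A_n) -> m([0,3.72]) = 3.72


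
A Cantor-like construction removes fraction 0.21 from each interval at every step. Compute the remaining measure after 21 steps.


Step 1: At each step, fraction remaining = 1 - 0.21 = 0.79
Step 2: After 21 steps, measure = (0.79)^21
Result = 0.007082


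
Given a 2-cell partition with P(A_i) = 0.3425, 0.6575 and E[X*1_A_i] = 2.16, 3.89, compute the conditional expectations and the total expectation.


For each cell A_i: E[X|A_i] = E[X*1_A_i] / P(A_i)
Step 1: E[X|A_1] = 2.16 / 0.3425 = 6.306569
Step 2: E[X|A_2] = 3.89 / 0.6575 = 5.91635
Verification: E[X] = sum E[X*1_A_i] = 2.16 + 3.89 = 6.05


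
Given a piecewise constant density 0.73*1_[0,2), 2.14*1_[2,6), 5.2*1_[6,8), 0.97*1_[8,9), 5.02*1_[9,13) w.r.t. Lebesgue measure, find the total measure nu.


Integrate each piece of the Radon-Nikodym derivative:
Step 1: integral_0^2 0.73 dx = 0.73*(2-0) = 0.73*2 = 1.46
Step 2: integral_2^6 2.14 dx = 2.14*(6-2) = 2.14*4 = 8.56
Step 3: integral_6^8 5.2 dx = 5.2*(8-6) = 5.2*2 = 10.4
Step 4: integral_8^9 0.97 dx = 0.97*(9-8) = 0.97*1 = 0.97
Step 5: integral_9^13 5.02 dx = 5.02*(13-9) = 5.02*4 = 20.08
Total: 1.46 + 8.56 + 10.4 + 0.97 + 20.08 = 41.47


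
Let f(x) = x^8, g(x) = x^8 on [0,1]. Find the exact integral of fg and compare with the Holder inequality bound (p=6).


Step 1: Exact integral of f*g = integral(x^16, 0, 1) = 1/17
     = 0.058824
Step 2: Holder bound with p=6, q=1.2:
  ||f||_p = (integral x^48 dx)^(1/6) = (1/49)^(1/6) = 0.522758
  ||g||_q = (integral x^9.6 dx)^(1/1.2) = (1/10.6)^(1/1.2) = 0.139823
Step 3: Holder bound = ||f||_p * ||g||_q = 0.522758 * 0.139823 = 0.073094
Verification: 0.058824 <= 0.073094 (Holder holds)


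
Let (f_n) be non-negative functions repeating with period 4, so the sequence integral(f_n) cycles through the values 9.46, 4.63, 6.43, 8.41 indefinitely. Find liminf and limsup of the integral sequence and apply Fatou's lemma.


The sequence (integral(f_n)) is periodic with period 4, repeating the values 9.46, 4.63, 6.43, 8.41 indefinitely.
Step 1: For a periodic sequence, every tail (a_m, a_(m+1), ...) contains all 4 period values infinitely often.
Step 2: Hence inf of every tail = min of the period values = min(9.46, 4.63, 6.43, 8.41) = 4.63.
        liminf_n integral(f_n) = sup over m of (inf of tail from m) = 4.63.
Step 3: Similarly sup of every tail = max of the period values = 9.46.
        limsup_n integral(f_n) = 9.46.
Step 4: Fatou's lemma: integral(liminf_n f_n) <= liminf_n integral(f_n) = 4.63.
        So the integral of the pointwise liminf is at most 4.63.


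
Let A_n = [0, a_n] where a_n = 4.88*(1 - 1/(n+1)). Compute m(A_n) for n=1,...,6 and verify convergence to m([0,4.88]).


By continuity of measure from below: if A_n increases to A, then m(A_n) -> m(A).
Here A = [0, 4.88], so m(A) = 4.88
Step 1: a_1 = 4.88*(1 - 1/2) = 2.44, m(A_1) = 2.44
Step 2: a_2 = 4.88*(1 - 1/3) = 3.2533, m(A_2) = 3.2533
Step 3: a_3 = 4.88*(1 - 1/4) = 3.66, m(A_3) = 3.66
Step 4: a_4 = 4.88*(1 - 1/5) = 3.904, m(A_4) = 3.904
Step 5: a_5 = 4.88*(1 - 1/6) = 4.0667, m(A_5) = 4.0667
Step 6: a_6 = 4.88*(1 - 1/7) = 4.1829, m(A_6) = 4.1829
Limit: m(A_n) -> m([0,4.88]) = 4.88


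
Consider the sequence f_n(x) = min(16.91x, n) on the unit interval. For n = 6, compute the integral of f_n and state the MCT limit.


f(x) = 16.91x on [0,1]; f_n(x) = min(16.91x, n). At n = 6:
Step 1: f(x) reaches 6 at x = 6/16.91 = 0.35482
Step 2: integral(f_6) = integral(16.91x, 0, 0.35482) + integral(6, 0.35482, 1)
       = 16.91*0.35482^2/2 + 6*(1 - 0.35482)
       = 1.064459 + 3.871082
       = 4.935541
Step 3: As n -> infinity, f_n increases to f, so by MCT integral(f_n) -> integral(f) = 16.91/2 = 8.455.
Convergence: integral(f_6) = 4.935541 -> 8.455 as n -> infinity


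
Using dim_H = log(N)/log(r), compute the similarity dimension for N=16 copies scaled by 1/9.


For a self-similar set with N copies scaled by 1/r:
dim_H = log(N)/log(r) = log(16)/log(9)
= 2.772589/2.197225
= 1.26186


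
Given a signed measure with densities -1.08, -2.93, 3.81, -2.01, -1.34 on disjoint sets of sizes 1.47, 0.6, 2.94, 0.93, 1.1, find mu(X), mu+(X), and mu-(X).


Step 1: Compute signed measure on each set:
  Set 1: -1.08 * 1.47 = -1.5876
  Set 2: -2.93 * 0.6 = -1.758
  Set 3: 3.81 * 2.94 = 11.2014
  Set 4: -2.01 * 0.93 = -1.8693
  Set 5: -1.34 * 1.1 = -1.474
Step 2: Total signed measure = (-1.5876) + (-1.758) + (11.2014) + (-1.8693) + (-1.474)
     = 4.5125
Step 3: Positive part mu+(X) = sum of positive contributions = 11.2014
Step 4: Negative part mu-(X) = |sum of negative contributions| = 6.6889


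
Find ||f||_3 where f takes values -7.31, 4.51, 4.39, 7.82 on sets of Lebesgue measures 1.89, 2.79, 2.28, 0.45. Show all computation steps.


Step 1: Compute |f_i|^3 for each value:
  |-7.31|^3 = 390.617891
  |4.51|^3 = 91.733851
  |4.39|^3 = 84.604519
  |7.82|^3 = 478.211768
Step 2: Multiply by measures and sum:
  390.617891 * 1.89 = 738.267814
  91.733851 * 2.79 = 255.937444
  84.604519 * 2.28 = 192.898303
  478.211768 * 0.45 = 215.195296
Sum = 738.267814 + 255.937444 + 192.898303 + 215.195296 = 1402.298857
Step 3: Take the p-th root:
||f||_3 = (1402.298857)^(1/3) = 11.193009


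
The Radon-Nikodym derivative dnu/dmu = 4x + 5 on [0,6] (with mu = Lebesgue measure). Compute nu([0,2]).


nu(A) = integral_A (dnu/dmu) dmu = integral_0^2 (4x + 5) dx
Step 1: Antiderivative F(x) = (4/2)x^2 + 5x
Step 2: F(2) = (4/2)*2^2 + 5*2 = 8 + 10 = 18
Step 3: F(0) = (4/2)*0^2 + 5*0 = 0.0 + 0 = 0.0
Step 4: nu([0,2]) = F(2) - F(0) = 18 - 0.0 = 18


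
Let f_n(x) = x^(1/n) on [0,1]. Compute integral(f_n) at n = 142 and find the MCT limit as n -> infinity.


At n = 142: f_142(x) = x^(1/142).
Step 1: integral(x^(1/142), 0, 1) = [x^(1/142+1) / (1/142+1)] from 0 to 1
     = 1 / (1/142 + 1) = 1 / ((142+1)/142) = 142/(142+1)
     = 142/143 = 0.993007
Step 2: As n -> infinity, f_n(x) = x^(1/n) -> 1 for x in (0,1], and f_n is increasing in n.
By MCT, lim_n integral(f_n) = integral(lim_n f_n) = integral(1, 0, 1) = 1.
Step 3: Verify convergence: 142/143 = 0.993007 -> 1


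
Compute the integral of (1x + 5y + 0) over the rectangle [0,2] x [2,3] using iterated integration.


By Fubini, integrate in x first, then y.
Step 1: Fix y, integrate over x in [0,2]:
  integral(1x + 5y + 0, x=0..2)
  = 1*(2^2 - 0^2)/2 + (5y + 0)*(2 - 0)
  = 2 + (5y + 0)*2
  = 2 + 10y + 0
  = 2 + 10y
Step 2: Integrate over y in [2,3]:
  integral(2 + 10y, y=2..3)
  = 2*1 + 10*(3^2 - 2^2)/2
  = 2 + 25
  = 27


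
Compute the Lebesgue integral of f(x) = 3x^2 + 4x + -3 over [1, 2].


The Lebesgue integral of a Riemann-integrable function agrees with the Riemann integral.
Antiderivative F(x) = (3/3)x^3 + (4/2)x^2 + -3x
F(2) = (3/3)*2^3 + (4/2)*2^2 + -3*2
     = (3/3)*8 + (4/2)*4 + -3*2
     = 8 + 8 + -6
     = 10
F(1) = 0.0
Integral = F(2) - F(1) = 10 - 0.0 = 10


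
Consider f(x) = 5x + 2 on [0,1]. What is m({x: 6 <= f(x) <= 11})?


f^(-1)([6, 11]) = {x : 6 <= 5x + 2 <= 11}
Solving: (6 - 2)/5 <= x <= (11 - 2)/5
= [0.8, 1.8]
Intersecting with [0,1]: [0.8, 1]
Measure = 1 - 0.8 = 0.2


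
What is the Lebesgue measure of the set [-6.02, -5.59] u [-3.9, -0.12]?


For pairwise disjoint intervals, m(union) = sum of lengths.
= (-5.59 - -6.02) + (-0.12 - -3.9)
= 0.43 + 3.78
= 4.21


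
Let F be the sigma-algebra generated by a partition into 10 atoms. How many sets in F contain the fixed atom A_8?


Each element of F is a union of some subset S of the 10 atoms.
The element contains A_8 iff A_8 is in S.
So we count subsets S of {A_1,...,A_10} with A_8 in S: choose freely among the other 9 atoms.
Count = 2^(10-1) = 2^9 = 512.
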